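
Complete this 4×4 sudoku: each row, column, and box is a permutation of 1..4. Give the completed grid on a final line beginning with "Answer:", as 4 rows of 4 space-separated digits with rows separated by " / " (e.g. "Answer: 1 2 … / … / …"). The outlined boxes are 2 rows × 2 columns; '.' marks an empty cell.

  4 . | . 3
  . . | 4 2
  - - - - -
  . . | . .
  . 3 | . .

Step 1. [r1c3∈{1}] r1c3 has the single candidate 1, so r1c3=1.
Step 2. [r3c2∈{1,2,4}] in col 2, 4 fits only at r3c2. So r3c2=4.
Step 3. [r3c4∈{1}] only 1 remains possible at r3c4. So r3c4=1.
Step 4. [r3c1∈{2}] r3c1's peers cover all but 2, so r3c1=2.
Step 5. [r2c1∈{1,3}] in row 2, 3 fits only at r2c1. So r2c1=3.
Step 6. [r2c2∈{1}] only 1 remains possible at r2c2, so r2c2=1.
Step 7. [r1c2∈{2}] r1c2's peers cover all but 2 ⇒ r1c2=2.
Step 8. [r4c3∈{2}] r4c3 is down to just 2, so r4c3=2.
Step 9. [r4c4∈{4}] r4c4 is down to just 4 ⇒ r4c4=4.
Step 10. [r4c1∈{1}] r4c1 has the single candidate 1, so r4c1=1.
Step 11. [r3c3∈{3}] r3c3 has the single candidate 3 ⇒ r3c3=3.

Answer: 4 2 1 3 / 3 1 4 2 / 2 4 3 1 / 1 3 2 4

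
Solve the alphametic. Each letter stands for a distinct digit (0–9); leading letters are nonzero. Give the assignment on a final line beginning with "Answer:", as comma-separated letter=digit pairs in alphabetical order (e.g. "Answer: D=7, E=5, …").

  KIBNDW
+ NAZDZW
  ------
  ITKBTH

Step 1. [col 1: W + W ≡ H (mod 10)] column 1 (W + W ≡ H (mod 10), carry-in 0) doesn't pin H yet; pick H=6 and continue ⇒ H=6.
Step 2. [col 1: W + W ≡ H (mod 10)] no forcing yet in column 1 (carry-in 0); W=8 is free and consistent — try it. So W=8.
Step 3. [col 2: D + Z ≡ T (mod 10)] no forcing yet in column 2 (carry-in 1); D=7 is free and consistent — try it. So D=7.
Step 4. [col 2: D + Z ≡ T (mod 10)] column 2 (D + Z ≡ T (mod 10), carry-in 1) doesn't pin Z yet; pick Z=1 and continue. So Z=1.
Step 5. [col 2: D + Z ≡ T (mod 10)] in column 2 we have D+Z≡T with carry-in 1; given D=7, Z=1 and digits 1,6,7,8 already taken and all letters distinct, that pins T to 9. So T=9.
Step 6. [col 3: N + D ≡ B (mod 10)] B=0 is one option consistent with column 3 (N + D ≡ B (mod 10), carry-in 0) — take it ⇒ B=0.
Step 7. [col 3: N + D ≡ B (mod 10)] from column 3 (D=7, B=0, carry-in 0, digits 0,1,6,7,8,9 already taken and all letters distinct): N must equal 3. So N=3.
Step 8. [col 4: B + Z ≡ K (mod 10)] in column 4 we have B+Z≡K with carry-in 1; given B=0, Z=1 and digits 0,1,3,6,7,8,9 already taken and all letters distinct, that pins K to 2 ⇒ K=2.
Step 9. [col 5: I + A ≡ T (mod 10)] column 5 (I + A ≡ T (mod 10), carry-in 0) doesn't pin I yet; pick I=5 and continue, so I=5.
Step 10. [col 5: I + A ≡ T (mod 10)] from column 5 (I=5, T=9, carry-in 0, digits 0,1,2,3,5,6,7,8,9 already taken and all letters distinct): A must equal 4 ⇒ A=4.

Answer: A=4, B=0, D=7, H=6, I=5, K=2, N=3, T=9, W=8, Z=1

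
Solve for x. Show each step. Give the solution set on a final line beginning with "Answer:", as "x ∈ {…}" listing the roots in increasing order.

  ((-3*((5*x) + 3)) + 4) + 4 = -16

Step 1. [((-3*((5*x) + 3)) + 4) + 4 = -16] subtract 4: x sits inside (… + 4), so sub: (-3*((5*x) + 3)) + 4 = -20.
Step 2. [(-3*((5*x) + 3)) + 4 = -20] 4 comes off first (subtract 4). So sub: -3*((5*x) + 3) = -24.
Step 3. [-3*((5*x) + 3) = -24] leading coefficient -3: divide by -3, so div: (5*x) + 3 = 8.
Step 4. [(5*x) + 3 = 8] subtract 3: x sits inside (… + 3). So sub: 5*x = 5.
Step 5. [5*x = 5] divide by the outer 5. So div: x = 1.

Answer: x ∈ {1}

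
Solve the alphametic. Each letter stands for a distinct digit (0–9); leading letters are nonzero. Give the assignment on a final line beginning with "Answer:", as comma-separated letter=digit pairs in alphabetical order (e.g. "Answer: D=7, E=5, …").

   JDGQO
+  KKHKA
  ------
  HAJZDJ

Step 1. [col 1: O + A ≡ J (mod 10)] column 1 (O + A ≡ J (mod 10), carry-in 0) doesn't pin J yet; pick J=9 and continue, so J=9.
Step 2. [col 1: O + A ≡ J (mod 10)] several values work for A in column 1 (O + A ≡ J (mod 10), carry-in 0); try A=5. So A=5.
Step 3. [H] adding two 5-digit numbers gives at most 5+1 digits, and here it does — H is that final carry and must be 1 ⇒ H=1.
Step 4. [col 1: O + A ≡ J (mod 10)] from column 1 (A=5, J=9, carry-in 0, digits 1,5,9 already taken and all letters distinct): O must equal 4. So O=4.
Step 5. [col 2: Q + K ≡ D (mod 10)] column 2 (Q + K ≡ D (mod 10), carry-in 0) doesn't pin Q yet; pick Q=7 and continue. So Q=7.
Step 6. [col 2: Q + K ≡ D (mod 10)] several values work for K in column 2 (Q + K ≡ D (mod 10), carry-in 0); try K=6, so K=6.
Step 7. [col 2: Q + K ≡ D (mod 10)] in column 2 we have Q+K≡D with carry-in 0; given Q=7, K=6 and digits 1,4,5,6,7,9 already taken and all letters distinct, that pins D to 3, so D=3.
Step 8. [col 3: G + H ≡ Z (mod 10)] G=0 is one option consistent with column 3 (G + H ≡ Z (mod 10), carry-in 1) — take it, so G=0.
Step 9. [col 3: G + H ≡ Z (mod 10)] in column 3 we have G+H≡Z with carry-in 1; given G=0, H=1 and digits 0,1,3,4,5,6,7,9 already taken and all letters distinct, that pins Z to 2. So Z=2.

Answer: A=5, D=3, G=0, H=1, J=9, K=6, O=4, Q=7, Z=2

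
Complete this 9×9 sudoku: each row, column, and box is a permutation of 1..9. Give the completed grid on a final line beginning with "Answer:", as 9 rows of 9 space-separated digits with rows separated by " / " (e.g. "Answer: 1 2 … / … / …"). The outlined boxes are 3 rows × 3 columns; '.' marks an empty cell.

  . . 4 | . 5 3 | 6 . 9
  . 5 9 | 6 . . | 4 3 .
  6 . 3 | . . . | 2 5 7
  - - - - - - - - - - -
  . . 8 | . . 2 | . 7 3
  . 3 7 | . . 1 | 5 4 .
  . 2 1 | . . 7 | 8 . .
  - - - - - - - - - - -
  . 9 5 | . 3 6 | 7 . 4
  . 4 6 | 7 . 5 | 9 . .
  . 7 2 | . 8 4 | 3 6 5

Step 1. [r2c6∈{8}] r2c6 has the single candidate 8 ⇒ r2c6=8.
Step 2. [r9c4∈{1,9}] 9 has one home in row 9: r9c4 ⇒ r9c4=9.
Step 3. [r1c8∈{1,8}] across box 3, 8 lands solely at r1c8. So r1c8=8.
Step 4. [r1c2∈{1}] nothing but 1 survives at r1c2 ⇒ r1c2=1.
Step 5. [r2c5∈{1,2,7}] col 5 places 7 nowhere but r2c5 ⇒ r2c5=7.
Step 6. [r8c5∈{1,2}] 2 has one home in col 5: r8c5, so r8c5=2.
Step 7. [r3c5∈{1,4,9}] in col 5, 1 fits only at r3c5, so r3c5=1.
Step 8. [r5c1∈{9}] r5c1 has the single candidate 9 ⇒ r5c1=9.
Step 9. [r5c5∈{6}] r5c5 has the single candidate 6 ⇒ r5c5=6.
Step 10. [r8c8∈{1}] nothing but 1 survives at r8c8 ⇒ r8c8=1.
Step 11. [r6c4∈{3,4,5}] 3 has one home in row 6: r6c4, so r6c4=3.
Step 12. [r7c1∈{1,8}] 8 has one home in row 7: r7c1 ⇒ r7c1=8.
Step 13. [r4c4∈{4,5}] r4c4 is the only open cell in col 4 admitting 5, so r4c4=5.
Step 14. [r4c5∈{4,9}] row 4 places 9 nowhere but r4c5. So r4c5=9.
Step 15. [r2c1∈{2}] nothing but 2 survives at r2c1 ⇒ r2c1=2.
Step 16. [r6c1∈{4,5}] r6c1 is the only open cell in row 6 admitting 5, so r6c1=5.
Step 17. [r6c9∈{6}] r6c9's peers cover all but 6, so r6c9=6.
Step 18. [r3c2∈{8}] nothing but 8 survives at r3c2. So r3c2=8.
Step 19. [r5c4∈{8}] nothing but 8 survives at r5c4. So r5c4=8.
Step 20. [r6c5∈{4}] only 4 remains possible at r6c5, so r6c5=4.
Step 21. [r7c8∈{2}] r7c8 has the single candidate 2 ⇒ r7c8=2.
Step 22. [r1c1∈{7}] r1c1's peers cover all but 7. So r1c1=7.
Step 23. [r6c8∈{9}] r6c8's peers cover all but 9, so r6c8=9.
Step 24. [r4c7∈{1}] r4c7's peers cover all but 1. So r4c7=1.
Step 25. [r7c4∈{1}] r7c4 has the single candidate 1 ⇒ r7c4=1.
Step 26. [r5c9∈{2}] nothing but 2 survives at r5c9 ⇒ r5c9=2.
Step 27. [r3c6∈{9}] r3c6 has the single candidate 9. So r3c6=9.
Step 28. [r8c9∈{8}] r8c9's peers cover all but 8, so r8c9=8.
Step 29. [r8c1∈{3}] r8c1 is down to just 3. So r8c1=3.
Step 30. [r4c2∈{6}] nothing but 6 survives at r4c2 ⇒ r4c2=6.
Step 31. [r3c4∈{4}] nothing but 4 survives at r3c4 ⇒ r3c4=4.
Step 32. [r2c9∈{1}] r2c9 is down to just 1 ⇒ r2c9=1.
Step 33. [r1c4∈{2}] r1c4 has the single candidate 2 ⇒ r1c4=2.
Step 34. [r4c1∈{4}] r4c1 has the single candidate 4 ⇒ r4c1=4.
Step 35. [r9c1∈{1}] only 1 remains possible at r9c1. So r9c1=1.

Answer: 7 1 4 2 5 3 6 8 9 / 2 5 9 6 7 8 4 3 1 / 6 8 3 4 1 9 2 5 7 / 4 6 8 5 9 2 1 7 3 / 9 3 7 8 6 1 5 4 2 / 5 2 1 3 4 7 8 9 6 / 8 9 5 1 3 6 7 2 4 / 3 4 6 7 2 5 9 1 8 / 1 7 2 9 8 4 3 6 5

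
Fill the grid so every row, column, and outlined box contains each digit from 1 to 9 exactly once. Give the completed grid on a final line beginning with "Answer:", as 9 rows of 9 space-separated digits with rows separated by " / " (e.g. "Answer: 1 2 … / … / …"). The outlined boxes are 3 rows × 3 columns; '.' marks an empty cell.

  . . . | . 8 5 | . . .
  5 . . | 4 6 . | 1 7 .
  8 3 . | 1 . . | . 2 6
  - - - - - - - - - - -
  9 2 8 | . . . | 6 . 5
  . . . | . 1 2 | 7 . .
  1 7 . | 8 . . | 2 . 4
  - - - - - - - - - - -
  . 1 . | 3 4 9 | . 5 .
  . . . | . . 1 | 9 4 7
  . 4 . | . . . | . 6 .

Step 1. [r9c3∈{2,3,5,7,9}] in row 9, 9 fits only at r9c3, so r9c3=9.
Step 2. [r1c4∈{2,7,9}] r1c4 is the only open cell in box 2 admitting 2, so r1c4=2.
Step 3. [r8c4∈{5,6}] r8c4 is the only open cell in box 8 admitting 6 ⇒ r8c4=6.
Step 4. [r2c9∈{3,8,9}] 8 has one home in row 2: r2c9. So r2c9=8.
Step 5. [r3c6∈{7}] r3c6 has the single candidate 7. So r3c6=7.
Step 6. [r3c3∈{4}] r3c3 is down to just 4, so r3c3=4.
Step 7. [r5c4∈{5,9}] across col 4, 9 lands solely at r5c4 ⇒ r5c4=9.
Step 8. [r5c9∈{3}] r5c9 has the single candidate 3. So r5c9=3.
Step 9. [r6c3∈{3,5,6}] r6c3 is the only open cell in box 4 admitting 3 ⇒ r6c3=3.
Step 10. [r7c9∈{2}] r7c9 has the single candidate 2, so r7c9=2.
Step 11. [r9c4∈{5,7}] across col 4, 5 lands solely at r9c4 ⇒ r9c4=5.
Step 12. [r9c5∈{2,7}] in box 8, 7 fits only at r9c5. So r9c5=7.
Step 13. [r9c7∈{3,8}] 3 has one home in box 9: r9c7 ⇒ r9c7=3.
Step 14. [r8c5∈{2}] r8c5 has the single candidate 2, so r8c5=2.
Step 15. [r1c9∈{9}] nothing but 9 survives at r1c9. So r1c9=9.
Step 16. [r1c2∈{6}] nothing but 6 survives at r1c2 ⇒ r1c2=6.
Step 17. [r5c2∈{5}] r5c2 has the single candidate 5 ⇒ r5c2=5.
Step 18. [r5c3∈{6}] r5c3 has the single candidate 6. So r5c3=6.
Step 19. [r1c1∈{7}] r1c1 is down to just 7 ⇒ r1c1=7.
Step 20. [r2c6∈{3}] only 3 remains possible at r2c6. So r2c6=3.
Step 21. [r6c6∈{6}] r6c6 has the single candidate 6. So r6c6=6.
Step 22. [r7c7∈{8}] r7c7 is down to just 8. So r7c7=8.
Step 23. [r6c8∈{9}] r6c8 is down to just 9. So r6c8=9.
Step 24. [r3c7∈{5}] r3c7 is down to just 5 ⇒ r3c7=5.
Step 25. [r7c3∈{7}] only 7 remains possible at r7c3. So r7c3=7.
Step 26. [r2c3∈{2}] r2c3's peers cover all but 2 ⇒ r2c3=2.
Step 27. [r9c6∈{8}] r9c6 is down to just 8 ⇒ r9c6=8.
Step 28. [r5c8∈{8}] only 8 remains possible at r5c8, so r5c8=8.
Step 29. [r1c7∈{4}] nothing but 4 survives at r1c7. So r1c7=4.
Step 30. [r9c9∈{1}] r9c9 is down to just 1, so r9c9=1.
Step 31. [r8c3∈{5}] r8c3 has the single candidate 5, so r8c3=5.
Step 32. [r4c6∈{4}] r4c6's peers cover all but 4 ⇒ r4c6=4.
Step 33. [r3c5∈{9}] nothing but 9 survives at r3c5. So r3c5=9.
Step 34. [r4c5∈{3}] r4c5's peers cover all but 3. So r4c5=3.
Step 35. [r1c8∈{3}] r1c8 has the single candidate 3 ⇒ r1c8=3.
Step 36. [r8c2∈{8}] nothing but 8 survives at r8c2, so r8c2=8.
Step 37. [r5c1∈{4}] r5c1's peers cover all but 4. So r5c1=4.
Step 38. [r6c5∈{5}] only 5 remains possible at r6c5, so r6c5=5.
Step 39. [r4c8∈{1}] r4c8 has the single candidate 1, so r4c8=1.
Step 40. [r4c4∈{7}] r4c4's peers cover all but 7 ⇒ r4c4=7.
Step 41. [r1c3∈{1}] r1c3 is down to just 1. So r1c3=1.
Step 42. [r9c1∈{2}] r9c1's peers cover all but 2 ⇒ r9c1=2.
Step 43. [r7c1∈{6}] nothing but 6 survives at r7c1 ⇒ r7c1=6.
Step 44. [r2c2∈{9}] nothing but 9 survives at r2c2. So r2c2=9.
Step 45. [r8c1∈{3}] only 3 remains possible at r8c1 ⇒ r8c1=3.

Answer: 7 6 1 2 8 5 4 3 9 / 5 9 2 4 6 3 1 7 8 / 8 3 4 1 9 7 5 2 6 / 9 2 8 7 3 4 6 1 5 / 4 5 6 9 1 2 7 8 3 / 1 7 3 8 5 6 2 9 4 / 6 1 7 3 4 9 8 5 2 / 3 8 5 6 2 1 9 4 7 / 2 4 9 5 7 8 3 6 1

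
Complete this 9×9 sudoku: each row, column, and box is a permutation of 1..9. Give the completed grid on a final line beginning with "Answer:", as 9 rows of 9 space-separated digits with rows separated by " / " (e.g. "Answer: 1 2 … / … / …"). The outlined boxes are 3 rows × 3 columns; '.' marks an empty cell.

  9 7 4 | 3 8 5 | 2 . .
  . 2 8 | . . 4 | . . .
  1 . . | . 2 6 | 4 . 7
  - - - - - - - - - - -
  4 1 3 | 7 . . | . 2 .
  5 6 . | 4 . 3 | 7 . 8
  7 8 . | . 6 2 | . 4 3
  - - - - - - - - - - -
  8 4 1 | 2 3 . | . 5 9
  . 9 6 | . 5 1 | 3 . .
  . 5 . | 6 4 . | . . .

Step 1. [r4c5∈{9}] r4c5 has the single candidate 9 ⇒ r4c5=9.
Step 2. [r2c1∈{3,6}] r2c1 is the only open cell in col 1 admitting 6 ⇒ r2c1=6.
Step 3. [r9c7∈{1,8}] 8 has one home in col 7: r9c7. So r9c7=8.
Step 4. [r5c5∈{1}] nothing but 1 survives at r5c5. So r5c5=1.
Step 5. [r5c8∈{9}] r5c8 is down to just 9, so r5c8=9.
Step 6. [r2c4∈{1,9}] 1 has one home in col 4: r2c4, so r2c4=1.
Step 7. [r8c1∈{2}] r8c1's peers cover all but 2. So r8c1=2.
Step 8. [r9c3∈{7}] only 7 remains possible at r9c3, so r9c3=7.
Step 9. [r9c8∈{1}] only 1 remains possible at r9c8 ⇒ r9c8=1.
Step 10. [r2c9∈{5}] only 5 remains possible at r2c9, so r2c9=5.
Step 11. [r4c7∈{5,6}] r4c7 is the only open cell in row 4 admitting 5. So r4c7=5.
Step 12. [r1c9∈{1,6}] in row 1, 1 fits only at r1c9, so r1c9=1.
Step 13. [r2c8∈{3}] r2c8 is down to just 3 ⇒ r2c8=3.
Step 14. [r6c3∈{9}] r6c3 has the single candidate 9, so r6c3=9.
Step 15. [r5c3∈{2}] nothing but 2 survives at r5c3, so r5c3=2.
Step 16. [r9c6∈{9}] r9c6 is down to just 9 ⇒ r9c6=9.
Step 17. [r3c8∈{8}] r3c8 is down to just 8 ⇒ r3c8=8.
Step 18. [r1c8∈{6}] r1c8's peers cover all but 6, so r1c8=6.
Step 19. [r8c4∈{8}] nothing but 8 survives at r8c4 ⇒ r8c4=8.
Step 20. [r7c6∈{7}] r7c6 has the single candidate 7 ⇒ r7c6=7.
Step 21. [r4c6∈{8}] nothing but 8 survives at r4c6. So r4c6=8.
Step 22. [r4c9∈{6}] only 6 remains possible at r4c9 ⇒ r4c9=6.
Step 23. [r6c4∈{5}] only 5 remains possible at r6c4. So r6c4=5.
Step 24. [r3c3∈{5}] r3c3 is down to just 5 ⇒ r3c3=5.
Step 25. [r2c7∈{9}] nothing but 9 survives at r2c7, so r2c7=9.
Step 26. [r9c9∈{2}] only 2 remains possible at r9c9. So r9c9=2.
Step 27. [r3c4∈{9}] r3c4's peers cover all but 9. So r3c4=9.
Step 28. [r7c7∈{6}] r7c7 has the single candidate 6. So r7c7=6.
Step 29. [r8c9∈{4}] nothing but 4 survives at r8c9, so r8c9=4.
Step 30. [r6c7∈{1}] r6c7's peers cover all but 1. So r6c7=1.
Step 31. [r8c8∈{7}] nothing but 7 survives at r8c8. So r8c8=7.
Step 32. [r2c5∈{7}] nothing but 7 survives at r2c5 ⇒ r2c5=7.
Step 33. [r3c2∈{3}] r3c2 is down to just 3 ⇒ r3c2=3.
Step 34. [r9c1∈{3}] r9c1's peers cover all but 3, so r9c1=3.

Answer: 9 7 4 3 8 5 2 6 1 / 6 2 8 1 7 4 9 3 5 / 1 3 5 9 2 6 4 8 7 / 4 1 3 7 9 8 5 2 6 / 5 6 2 4 1 3 7 9 8 / 7 8 9 5 6 2 1 4 3 / 8 4 1 2 3 7 6 5 9 / 2 9 6 8 5 1 3 7 4 / 3 5 7 6 4 9 8 1 2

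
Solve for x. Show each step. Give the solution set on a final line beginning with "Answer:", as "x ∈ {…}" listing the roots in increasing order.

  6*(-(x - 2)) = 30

Step 1. [6*(-(x - 2)) = 30] 6·(inner) — divide through by 6 ⇒ div: -(x - 2) = 5.
Step 2. [-(x - 2) = 5] leading − — multiply by −1 ⇒ neg: x - 2 = -5.
Step 3. [x - 2 = -5] -2 is outermost — add 2 both sides. So sub: x = -3.

Answer: x ∈ {-3}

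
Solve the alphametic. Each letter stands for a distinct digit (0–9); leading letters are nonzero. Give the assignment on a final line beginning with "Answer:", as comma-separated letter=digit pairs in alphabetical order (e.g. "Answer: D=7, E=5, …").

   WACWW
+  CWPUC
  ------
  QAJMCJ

Step 1. [col 1: W + C ≡ J (mod 10)] J=4 is one option consistent with column 1 (W + C ≡ J (mod 10), carry-in 0) — take it ⇒ J=4.
Step 2. [Q] adding two 5-digit numbers gives at most 5+1 digits, and here it does — Q is that final carry and must be 1, so Q=1.
Step 3. [col 1: W + C ≡ J (mod 10)] W=8 is one option consistent with column 1 (W + C ≡ J (mod 10), carry-in 0) — take it ⇒ W=8.
Step 4. [col 1: W + C ≡ J (mod 10)] column 1: given W=8, J=4, carry-in 0, and digits 1,4,8 already taken and all letters distinct, W+C≡J (mod 10) forces C=6, so C=6.
Step 5. [col 2: W + U ≡ C (mod 10)] column 2 reads W+U+carry(1)=C with W=8, C=6; with digits 1,4,6,8 already taken and all letters distinct, the only value for U is 7, so U=7.
Step 6. [col 3: C + P ≡ M (mod 10)] P=3 is one option consistent with column 3 (C + P ≡ M (mod 10), carry-in 1) — take it ⇒ P=3.
Step 7. [col 3: C + P ≡ M (mod 10)] column 3: given C=6, P=3, carry-in 1, and digits 1,3,4,6,7,8 already taken and all letters distinct, C+P≡M (mod 10) forces M=0. So M=0.
Step 8. [col 4: A + W ≡ J (mod 10)] column 4: given W=8, J=4, carry-in 1, and digits 0,1,3,4,6,7,8 already taken and all letters distinct, A+W≡J (mod 10) forces A=5, so A=5.

Answer: A=5, C=6, J=4, M=0, P=3, Q=1, U=7, W=8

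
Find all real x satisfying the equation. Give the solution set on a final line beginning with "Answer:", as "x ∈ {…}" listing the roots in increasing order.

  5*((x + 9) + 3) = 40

Step 1. [5*((x + 9) + 3) = 40] 5·(inner) — divide through by 5, so div: (x + 9) + 3 = 8.
Step 2. [(x + 9) + 3 = 8] 3 comes off first (subtract 3). So sub: x + 9 = 5.
Step 3. [x + 9 = 5] +9 is outermost — subtract 9 both sides ⇒ sub: x = -4.

Answer: x ∈ {-4}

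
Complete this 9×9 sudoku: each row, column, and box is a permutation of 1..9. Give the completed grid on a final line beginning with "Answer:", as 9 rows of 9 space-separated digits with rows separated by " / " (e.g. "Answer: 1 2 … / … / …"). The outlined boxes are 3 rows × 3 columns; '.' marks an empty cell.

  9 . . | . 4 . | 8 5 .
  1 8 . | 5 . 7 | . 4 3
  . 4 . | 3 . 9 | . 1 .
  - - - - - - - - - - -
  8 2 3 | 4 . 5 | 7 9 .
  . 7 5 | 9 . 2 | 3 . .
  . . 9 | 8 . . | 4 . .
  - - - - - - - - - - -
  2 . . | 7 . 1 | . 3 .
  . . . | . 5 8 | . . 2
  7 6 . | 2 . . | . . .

Step 1. [r6c1∈{6}] r6c1 has the single candidate 6 ⇒ r6c1=6.
Step 2. [r2c7∈{2,6,9}] row 2 places 9 nowhere but r2c7. So r2c7=9.
Step 3. [r1c6∈{6}] r1c6 is down to just 6. So r1c6=6.
Step 4. [r9c8∈{8}] nothing but 8 survives at r9c8, so r9c8=8.
Step 5. [r5c8∈{6}] r5c8 is down to just 6, so r5c8=6.
Step 6. [r4c9∈{1}] r4c9's peers cover all but 1. So r4c9=1.
Step 7. [r7c2∈{5,9}] across col 2, 5 lands solely at r7c2. So r7c2=5.
Step 8. [r7c7∈{6}] only 6 remains possible at r7c7. So r7c7=6.
Step 9. [r9c6∈{3,4}] col 6 places 4 nowhere but r9c6, so r9c6=4.
Step 10. [r8c7∈{1}] r8c7 has the single candidate 1. So r8c7=1.
Step 11. [r1c3∈{2,7}] across row 1, 2 lands solely at r1c3, so r1c3=2.
Step 12. [r8c1∈{3,4}] r8c1 is the only open cell in col 1 admitting 3 ⇒ r8c1=3.
Step 13. [r7c5∈{9}] only 9 remains possible at r7c5, so r7c5=9.
Step 14. [r3c3∈{6,7}] 7 has one home in col 3: r3c3 ⇒ r3c3=7.
Step 15. [r6c5∈{1,3,7}] across row 6, 7 lands solely at r6c5 ⇒ r6c5=7.
Step 16. [r7c3∈{4,8}] across row 7, 8 lands solely at r7c3 ⇒ r7c3=8.
Step 17. [r2c5∈{2}] nothing but 2 survives at r2c5. So r2c5=2.
Step 18. [r6c9∈{5}] r6c9's peers cover all but 5 ⇒ r6c9=5.
Step 19. [r3c7∈{2}] r3c7 has the single candidate 2, so r3c7=2.
Step 20. [r6c2∈{1}] only 1 remains possible at r6c2, so r6c2=1.
Step 21. [r1c2∈{3}] r1c2 is down to just 3. So r1c2=3.
Step 22. [r9c3∈{1}] nothing but 1 survives at r9c3, so r9c3=1.
Step 23. [r8c8∈{7}] r8c8's peers cover all but 7 ⇒ r8c8=7.
Step 24. [r3c1∈{5}] r3c1 is down to just 5, so r3c1=5.
Step 25. [r2c3∈{6}] nothing but 6 survives at r2c3. So r2c3=6.
Step 26. [r3c9∈{6}] r3c9's peers cover all but 6, so r3c9=6.
Step 27. [r3c5∈{8}] r3c5 has the single candidate 8 ⇒ r3c5=8.
Step 28. [r5c1∈{4}] r5c1 is down to just 4. So r5c1=4.
Step 29. [r7c9∈{4}] r7c9 has the single candidate 4, so r7c9=4.
Step 30. [r6c8∈{2}] r6c8's peers cover all but 2, so r6c8=2.
Step 31. [r8c4∈{6}] r8c4 is down to just 6, so r8c4=6.
Step 32. [r5c5∈{1}] nothing but 1 survives at r5c5, so r5c5=1.
Step 33. [r1c9∈{7}] r1c9 has the single candidate 7 ⇒ r1c9=7.
Step 34. [r4c5∈{6}] r4c5 has the single candidate 6. So r4c5=6.
Step 35. [r9c9∈{9}] r9c9's peers cover all but 9, so r9c9=9.
Step 36. [r5c9∈{8}] r5c9 has the single candidate 8. So r5c9=8.
Step 37. [r8c3∈{4}] r8c3 has the single candidate 4, so r8c3=4.
Step 38. [r9c7∈{5}] r9c7's peers cover all but 5, so r9c7=5.
Step 39. [r1c4∈{1}] r1c4 has the single candidate 1. So r1c4=1.
Step 40. [r9c5∈{3}] only 3 remains possible at r9c5. So r9c5=3.
Step 41. [r6c6∈{3}] nothing but 3 survives at r6c6 ⇒ r6c6=3.
Step 42. [r8c2∈{9}] r8c2 is down to just 9. So r8c2=9.

Answer: 9 3 2 1 4 6 8 5 7 / 1 8 6 5 2 7 9 4 3 / 5 4 7 3 8 9 2 1 6 / 8 2 3 4 6 5 7 9 1 / 4 7 5 9 1 2 3 6 8 / 6 1 9 8 7 3 4 2 5 / 2 5 8 7 9 1 6 3 4 / 3 9 4 6 5 8 1 7 2 / 7 6 1 2 3 4 5 8 9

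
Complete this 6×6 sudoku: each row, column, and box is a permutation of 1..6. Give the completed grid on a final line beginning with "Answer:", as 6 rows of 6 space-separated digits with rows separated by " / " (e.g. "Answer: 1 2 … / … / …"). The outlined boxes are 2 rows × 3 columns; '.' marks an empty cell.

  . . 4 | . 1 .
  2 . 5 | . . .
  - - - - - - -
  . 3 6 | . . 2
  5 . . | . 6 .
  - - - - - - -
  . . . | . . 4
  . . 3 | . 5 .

Step 1. [r1c2∈{6}] only 6 remains possible at r1c2, so r1c2=6.
Step 2. [r5c5∈{2,3}] r5c5 is the only open cell in col 5 admitting 2 ⇒ r5c5=2.
Step 3. [r5c3∈{1}] r5c3's peers cover all but 1 ⇒ r5c3=1.
Step 4. [r2c5∈{3,4}] col 5 places 3 nowhere but r2c5, so r2c5=3.
Step 5. [r3c4∈{1,4,5}] row 3 places 5 nowhere but r3c4. So r3c4=5.
Step 6. [r5c1∈{6}] only 6 remains possible at r5c1, so r5c1=6.
Step 7. [r6c2∈{2,4}] 2 has one home in row 6: r6c2 ⇒ r6c2=2.
Step 8. [r4c2∈{1,4}] r4c2 is the only open cell in col 2 admitting 4, so r4c2=4.
Step 9. [r4c6∈{1,3}] r4c6 is the only open cell in col 6 admitting 3 ⇒ r4c6=3.
Step 10. [r6c6∈{1,6}] in col 6, 1 fits only at r6c6, so r6c6=1.
Step 11. [r2c6∈{6}] only 6 remains possible at r2c6 ⇒ r2c6=6.
Step 12. [r1c1∈{3}] nothing but 3 survives at r1c1, so r1c1=3.
Step 13. [r6c4∈{6}] r6c4 is down to just 6. So r6c4=6.
Step 14. [r6c1∈{4}] nothing but 4 survives at r6c1, so r6c1=4.
Step 15. [r3c5∈{4}] r3c5's peers cover all but 4 ⇒ r3c5=4.
Step 16. [r2c2∈{1}] nothing but 1 survives at r2c2. So r2c2=1.
Step 17. [r2c4∈{4}] r2c4's peers cover all but 4 ⇒ r2c4=4.
Step 18. [r3c1∈{1}] r3c1 has the single candidate 1 ⇒ r3c1=1.
Step 19. [r5c2∈{5}] only 5 remains possible at r5c2 ⇒ r5c2=5.
Step 20. [r1c4∈{2}] only 2 remains possible at r1c4, so r1c4=2.
Step 21. [r4c4∈{1}] only 1 remains possible at r4c4, so r4c4=1.
Step 22. [r4c3∈{2}] nothing but 2 survives at r4c3. So r4c3=2.
Step 23. [r5c4∈{3}] nothing but 3 survives at r5c4, so r5c4=3.
Step 24. [r1c6∈{5}] r1c6's peers cover all but 5, so r1c6=5.

Answer: 3 6 4 2 1 5 / 2 1 5 4 3 6 / 1 3 6 5 4 2 / 5 4 2 1 6 3 / 6 5 1 3 2 4 / 4 2 3 6 5 1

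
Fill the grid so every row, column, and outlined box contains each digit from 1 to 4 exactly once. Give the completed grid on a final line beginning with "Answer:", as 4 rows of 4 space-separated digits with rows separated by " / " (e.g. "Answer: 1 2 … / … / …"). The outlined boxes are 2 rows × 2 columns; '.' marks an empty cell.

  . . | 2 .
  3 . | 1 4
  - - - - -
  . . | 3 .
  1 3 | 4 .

Step 1. [r3c1∈{2,4}] across col 1, 2 lands solely at r3c1. So r3c1=2.
Step 2. [r1c1∈{4}] r1c1 has the single candidate 4. So r1c1=4.
Step 3. [r3c2∈{4}] r3c2's peers cover all but 4 ⇒ r3c2=4.
Step 4. [r1c2∈{1}] r1c2's peers cover all but 1. So r1c2=1.
Step 5. [r4c4∈{2}] nothing but 2 survives at r4c4 ⇒ r4c4=2.
Step 6. [r3c4∈{1}] nothing but 1 survives at r3c4 ⇒ r3c4=1.
Step 7. [r2c2∈{2}] nothing but 2 survives at r2c2 ⇒ r2c2=2.
Step 8. [r1c4∈{3}] r1c4's peers cover all but 3 ⇒ r1c4=3.

Answer: 4 1 2 3 / 3 2 1 4 / 2 4 3 1 / 1 3 4 2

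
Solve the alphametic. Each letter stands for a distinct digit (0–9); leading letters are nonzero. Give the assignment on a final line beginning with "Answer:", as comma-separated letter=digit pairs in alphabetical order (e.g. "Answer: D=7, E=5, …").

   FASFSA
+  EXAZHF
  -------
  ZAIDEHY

Step 1. [Z] Z is the leading digit of a 7-digit sum of two 6-digit numbers; the final carry is exactly 1 ⇒ Z=1.
Step 2. [col 1: A + F ≡ Y (mod 10)] no forcing yet in column 1 (carry-in 0); Y=0 is free and consistent — try it ⇒ Y=0.
Step 3. [col 1: A + F ≡ Y (mod 10)] no forcing yet in column 1 (carry-in 0); A=4 is free and consistent — try it ⇒ A=4.
Step 4. [col 1: A + F ≡ Y (mod 10)] column 1 reads A+F+carry(0)=Y with A=4, Y=0; with digits 0,1,4 already taken and all letters distinct, the only value for F is 6, so F=6.
Step 5. [col 2: S + H ≡ H (mod 10)] in column 2 we have S+H≡H with carry-in 1; given nothing yet and digits 0,1,4,6 already taken and all letters distinct, that pins S to 9 ⇒ S=9.
Step 6. [col 2: S + H ≡ H (mod 10)] H=5 is one option consistent with column 2 (S + H ≡ H (mod 10), carry-in 1) — take it. So H=5.
Step 7. [col 3: F + Z ≡ E (mod 10)] from column 3 (F=6, Z=1, carry-in 1, digits 0,1,4,5,6,9 already taken and all letters distinct): E must equal 8 ⇒ E=8.
Step 8. [col 4: S + A ≡ D (mod 10)] column 4: given S=9, A=4, carry-in 0, and digits 0,1,4,5,6,8,9 already taken and all letters distinct, S+A≡D (mod 10) forces D=3, so D=3.
Step 9. [col 5: A + X ≡ I (mod 10)] column 5 (A + X ≡ I (mod 10), carry-in 1) doesn't pin I yet; pick I=7 and continue, so I=7.
Step 10. [col 5: A + X ≡ I (mod 10)] from column 5 (A=4, I=7, carry-in 1, digits 0,1,3,4,5,6,7,8,9 already taken and all letters distinct): X must equal 2, so X=2.

Answer: A=4, D=3, E=8, F=6, H=5, I=7, S=9, X=2, Y=0, Z=1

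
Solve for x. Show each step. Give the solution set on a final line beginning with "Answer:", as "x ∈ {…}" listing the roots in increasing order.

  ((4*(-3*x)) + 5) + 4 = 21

Step 1. [((4*(-3*x)) + 5) + 4 = 21] 4 comes off first (subtract 4), so sub: (4*(-3*x)) + 5 = 17.
Step 2. [(4*(-3*x)) + 5 = 17] peel the +5: subtract 5 from each side, so sub: 4*(-3*x) = 12.
Step 3. [4*(-3*x) = 12] 4 out front; divide by 4, so div: -3*x = 3.
Step 4. [-3*x = 3] -3 out front; divide by -3. So div: x = -1.

Answer: x ∈ {-1}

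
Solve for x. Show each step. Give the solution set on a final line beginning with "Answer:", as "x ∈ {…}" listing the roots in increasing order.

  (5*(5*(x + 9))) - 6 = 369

Step 1. [(5*(5*(x + 9))) - 6 = 369] 6 comes off first (add 6). So sub: 5*(5*(x + 9)) = 375.
Step 2. [5*(5*(x + 9)) = 375] 5 out front; divide by 5, so div: 5*(x + 9) = 75.
Step 3. [5*(x + 9) = 75] 5·(inner) — divide through by 5 ⇒ div: x + 9 = 15.
Step 4. [x + 9 = 15] the outer +9 inverts by subtracting 9, so sub: x = 6.

Answer: x ∈ {6}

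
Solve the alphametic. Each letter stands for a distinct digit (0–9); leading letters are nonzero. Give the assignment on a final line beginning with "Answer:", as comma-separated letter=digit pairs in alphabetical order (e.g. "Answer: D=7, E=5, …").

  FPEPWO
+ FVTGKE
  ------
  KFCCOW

Step 1. [col 1: O + E ≡ W (mod 10)] several values work for O in column 1 (O + E ≡ W (mod 10), carry-in 0); try O=2 ⇒ O=2.
Step 2. [col 1: O + E ≡ W (mod 10)] several values work for W in column 1 (O + E ≡ W (mod 10), carry-in 0); try W=9 ⇒ W=9.
Step 3. [col 1: O + E ≡ W (mod 10)] in column 1 we have O+E≡W with carry-in 0; given O=2, W=9 and digits 2,9 already taken and all letters distinct, that pins E to 7, so E=7.
Step 4. [col 2: W + K ≡ O (mod 10)] column 2: given W=9, O=2, carry-in 0, and digits 2,7,9 already taken and all letters distinct, W+K≡O (mod 10) forces K=3 ⇒ K=3.
Step 5. [col 3: P + G ≡ C (mod 10)] several values work for P in column 3 (P + G ≡ C (mod 10), carry-in 1); try P=4. So P=4.
Step 6. [col 3: P + G ≡ C (mod 10)] no forcing yet in column 3 (carry-in 1); C=5 is free and consistent — try it. So C=5.
Step 7. [col 3: P + G ≡ C (mod 10)] column 3 reads P+G+carry(1)=C with P=4, C=5; with digits 2,3,4,5,7,9 already taken and all letters distinct, the only value for G is 0, so G=0.
Step 8. [col 4: E + T ≡ C (mod 10)] in column 4 we have E+T≡C with carry-in 0; given E=7, C=5 and digits 0,2,3,4,5,7,9 already taken and all letters distinct, that pins T to 8, so T=8.
Step 9. [col 5: P + V ≡ F (mod 10)] V=6 is one option consistent with column 5 (P + V ≡ F (mod 10), carry-in 1) — take it. So V=6.
Step 10. [col 5: P + V ≡ F (mod 10)] column 5: given P=4, V=6, carry-in 1, and digits 0,2,3,4,5,6,7,8,9 already taken and all letters distinct, P+V≡F (mod 10) forces F=1 ⇒ F=1.

Answer: C=5, E=7, F=1, G=0, K=3, O=2, P=4, T=8, V=6, W=9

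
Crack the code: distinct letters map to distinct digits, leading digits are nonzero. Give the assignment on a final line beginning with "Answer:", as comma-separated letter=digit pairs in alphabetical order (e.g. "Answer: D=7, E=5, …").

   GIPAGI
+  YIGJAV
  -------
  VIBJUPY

Step 1. [col 1: I + V ≡ Y (mod 10)] no forcing yet in column 1 (carry-in 0); Y=7 is free and consistent — try it ⇒ Y=7.
Step 2. [col 1: I + V ≡ Y (mod 10)] several values work for I in column 1 (I + V ≡ Y (mod 10), carry-in 0); try I=6 ⇒ I=6.
Step 3. [col 1: I + V ≡ Y (mod 10)] column 1 reads I+V+carry(0)=Y with I=6, Y=7; with digits 6,7 already taken and all letters distinct, the only value for V is 1 ⇒ V=1.
Step 4. [col 2: G + A ≡ P (mod 10)] column 2 (G + A ≡ P (mod 10), carry-in 0) doesn't pin A yet; pick A=4 and continue, so A=4.
Step 5. [col 2: G + A ≡ P (mod 10)] G=8 is one option consistent with column 2 (G + A ≡ P (mod 10), carry-in 0) — take it. So G=8.
Step 6. [col 2: G + A ≡ P (mod 10)] in column 2 we have G+A≡P with carry-in 0; given G=8, A=4 and digits 1,4,6,7,8 already taken and all letters distinct, that pins P to 2, so P=2.
Step 7. [col 3: A + J ≡ U (mod 10)] no forcing yet in column 3 (carry-in 1); J=0 is free and consistent — try it ⇒ J=0.
Step 8. [col 3: A + J ≡ U (mod 10)] from column 3 (A=4, J=0, carry-in 1, digits 0,1,2,4,6,7,8 already taken and all letters distinct): U must equal 5. So U=5.
Step 9. [col 5: I + I ≡ B (mod 10)] from column 5 (I=6, carry-in 1, digits 0,1,2,4,5,6,7,8 already taken and all letters distinct): B must equal 3, so B=3.

Answer: A=4, B=3, G=8, I=6, J=0, P=2, U=5, V=1, Y=7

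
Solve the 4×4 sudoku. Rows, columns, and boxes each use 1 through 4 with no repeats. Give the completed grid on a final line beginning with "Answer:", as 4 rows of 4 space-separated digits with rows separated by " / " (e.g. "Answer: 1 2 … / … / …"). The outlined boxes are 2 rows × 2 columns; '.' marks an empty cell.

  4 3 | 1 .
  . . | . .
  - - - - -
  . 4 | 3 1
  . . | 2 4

Step 1. [r2c2∈{1,2}] col 2 places 2 nowhere but r2c2 ⇒ r2c2=2.
Step 2. [r4c2∈{1}] only 1 remains possible at r4c2 ⇒ r4c2=1.
Step 3. [r2c1∈{1}] r2c1's peers cover all but 1, so r2c1=1.
Step 4. [r1c4∈{2}] only 2 remains possible at r1c4 ⇒ r1c4=2.
Step 5. [r3c1∈{2}] nothing but 2 survives at r3c1. So r3c1=2.
Step 6. [r2c3∈{4}] r2c3's peers cover all but 4, so r2c3=4.
Step 7. [r2c4∈{3}] r2c4 is down to just 3, so r2c4=3.
Step 8. [r4c1∈{3}] r4c1 is down to just 3 ⇒ r4c1=3.

Answer: 4 3 1 2 / 1 2 4 3 / 2 4 3 1 / 3 1 2 4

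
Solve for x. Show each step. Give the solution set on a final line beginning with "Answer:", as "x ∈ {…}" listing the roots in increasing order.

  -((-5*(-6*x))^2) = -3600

Step 1. [-((-5*(-6*x))^2) = -3600] flip signs both sides, so neg: (-5*(-6*x))^2 = 3600.
Step 2. [(-5*(-6*x))^2 = 3600] LHS squared, RHS 3600 ≥ 0: apply √ (±). So sqrt: -5*(-6*x) = 60 or -60.
Step 3. [-5*(-6*x) = 60 or -60] LHS = -5·(…); ÷-5 both sides ⇒ div: -6*x = -12 or 12.
Step 4. [-6*x = -12 or 12] -6 out front; divide by -6. So div: x = 2 or -2.

Answer: x ∈ {-2, 2}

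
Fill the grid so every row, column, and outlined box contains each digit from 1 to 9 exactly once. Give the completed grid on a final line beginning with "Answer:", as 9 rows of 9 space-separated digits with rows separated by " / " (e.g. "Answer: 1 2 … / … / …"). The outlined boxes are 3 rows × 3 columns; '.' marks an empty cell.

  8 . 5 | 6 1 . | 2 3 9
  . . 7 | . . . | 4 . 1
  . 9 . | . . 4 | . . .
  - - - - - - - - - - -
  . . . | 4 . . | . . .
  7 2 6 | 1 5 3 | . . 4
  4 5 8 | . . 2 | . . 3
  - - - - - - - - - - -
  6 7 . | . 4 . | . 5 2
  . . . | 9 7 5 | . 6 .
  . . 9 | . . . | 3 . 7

Step 1. [r2c8∈{8}] r2c8 is down to just 8 ⇒ r2c8=8.
Step 2. [r4c1∈{1,3,9}] in col 1, 9 fits only at r4c1, so r4c1=9.
Step 3. [r8c3∈{1,2,3,4}] 4 has one home in col 3: r8c3 ⇒ r8c3=4.
Step 4. [r3c3∈{1,2,3}] col 3 places 2 nowhere but r3c3. So r3c3=2.
Step 5. [r5c7∈{8,9}] 8 has one home in row 5: r5c7 ⇒ r5c7=8.
Step 6. [r8c7∈{1}] r8c7 is down to just 1 ⇒ r8c7=1.
Step 7. [r2c1∈{3}] r2c1 has the single candidate 3. So r2c1=3.
Step 8. [r6c5∈{6,9}] box 5 places 9 nowhere but r6c5, so r6c5=9.
Step 9. [r3c8∈{7}] nothing but 7 survives at r3c8 ⇒ r3c8=7.
Step 10. [r6c7∈{6,7}] in row 6, 6 fits only at r6c7. So r6c7=6.
Step 11. [r8c2∈{3,8}] r8c2 is the only open cell in row 8 admitting 3, so r8c2=3.
Step 12. [r9c2∈{1,8}] 8 has one home in col 2: r9c2. So r9c2=8.
Step 13. [r7c3∈{1}] nothing but 1 survives at r7c3. So r7c3=1.
Step 14. [r3c7∈{5}] r3c7's peers cover all but 5, so r3c7=5.
Step 15. [r9c4∈{2}] r9c4's peers cover all but 2. So r9c4=2.
Step 16. [r7c4∈{3,8}] in row 7, 3 fits only at r7c4. So r7c4=3.
Step 17. [r9c5∈{6}] nothing but 6 survives at r9c5, so r9c5=6.
Step 18. [r4c5∈{8}] only 8 remains possible at r4c5, so r4c5=8.
Step 19. [r4c8∈{1,2}] in row 4, 2 fits only at r4c8, so r4c8=2.
Step 20. [r6c4∈{7}] r6c4 is down to just 7, so r6c4=7.
Step 21. [r8c9∈{8}] nothing but 8 survives at r8c9 ⇒ r8c9=8.
Step 22. [r2c4∈{5}] r2c4 has the single candidate 5 ⇒ r2c4=5.
Step 23. [r3c1∈{1}] r3c1 has the single candidate 1. So r3c1=1.
Step 24. [r7c7∈{9}] only 9 remains possible at r7c7, so r7c7=9.
Step 25. [r8c1∈{2}] only 2 remains possible at r8c1, so r8c1=2.
Step 26. [r4c3∈{3}] nothing but 3 survives at r4c3 ⇒ r4c3=3.
Step 27. [r5c8∈{9}] only 9 remains possible at r5c8, so r5c8=9.
Step 28. [r2c6∈{9}] nothing but 9 survives at r2c6. So r2c6=9.
Step 29. [r2c2∈{6}] only 6 remains possible at r2c2, so r2c2=6.
Step 30. [r4c7∈{7}] r4c7 is down to just 7 ⇒ r4c7=7.
Step 31. [r3c5∈{3}] r3c5's peers cover all but 3. So r3c5=3.
Step 32. [r9c8∈{4}] nothing but 4 survives at r9c8, so r9c8=4.
Step 33. [r9c1∈{5}] r9c1 has the single candidate 5. So r9c1=5.
Step 34. [r3c9∈{6}] nothing but 6 survives at r3c9, so r3c9=6.
Step 35. [r4c2∈{1}] r4c2's peers cover all but 1, so r4c2=1.
Step 36. [r7c6∈{8}] r7c6 is down to just 8 ⇒ r7c6=8.
Step 37. [r4c9∈{5}] r4c9 is down to just 5, so r4c9=5.
Step 38. [r1c6∈{7}] r1c6's peers cover all but 7. So r1c6=7.
Step 39. [r4c6∈{6}] only 6 remains possible at r4c6. So r4c6=6.
Step 40. [r6c8∈{1}] r6c8 has the single candidate 1. So r6c8=1.
Step 41. [r1c2∈{4}] r1c2 has the single candidate 4, so r1c2=4.
Step 42. [r3c4∈{8}] nothing but 8 survives at r3c4. So r3c4=8.
Step 43. [r9c6∈{1}] nothing but 1 survives at r9c6 ⇒ r9c6=1.
Step 44. [r2c5∈{2}] r2c5 is down to just 2, so r2c5=2.

Answer: 8 4 5 6 1 7 2 3 9 / 3 6 7 5 2 9 4 8 1 / 1 9 2 8 3 4 5 7 6 / 9 1 3 4 8 6 7 2 5 / 7 2 6 1 5 3 8 9 4 / 4 5 8 7 9 2 6 1 3 / 6 7 1 3 4 8 9 5 2 / 2 3 4 9 7 5 1 6 8 / 5 8 9 2 6 1 3 4 7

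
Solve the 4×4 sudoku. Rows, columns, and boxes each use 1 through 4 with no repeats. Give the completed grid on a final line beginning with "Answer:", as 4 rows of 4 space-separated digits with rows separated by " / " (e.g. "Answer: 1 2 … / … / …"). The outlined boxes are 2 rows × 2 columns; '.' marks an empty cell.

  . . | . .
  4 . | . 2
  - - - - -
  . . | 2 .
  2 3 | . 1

Step 1. [r2c2∈{1}] nothing but 1 survives at r2c2, so r2c2=1.
Step 2. [r2c3∈{3}] only 3 remains possible at r2c3 ⇒ r2c3=3.
Step 3. [r4c3∈{4}] r4c3 has the single candidate 4 ⇒ r4c3=4.
Step 4. [r3c2∈{4}] r3c2's peers cover all but 4, so r3c2=4.
Step 5. [r1c3∈{1}] only 1 remains possible at r1c3. So r1c3=1.
Step 6. [r3c1∈{1}] only 1 remains possible at r3c1, so r3c1=1.
Step 7. [r3c4∈{3}] r3c4's peers cover all but 3, so r3c4=3.
Step 8. [r1c4∈{4}] r1c4's peers cover all but 4. So r1c4=4.
Step 9. [r1c1∈{3}] r1c1 has the single candidate 3, so r1c1=3.
Step 10. [r1c2∈{2}] nothing but 2 survives at r1c2, so r1c2=2.

Answer: 3 2 1 4 / 4 1 3 2 / 1 4 2 3 / 2 3 4 1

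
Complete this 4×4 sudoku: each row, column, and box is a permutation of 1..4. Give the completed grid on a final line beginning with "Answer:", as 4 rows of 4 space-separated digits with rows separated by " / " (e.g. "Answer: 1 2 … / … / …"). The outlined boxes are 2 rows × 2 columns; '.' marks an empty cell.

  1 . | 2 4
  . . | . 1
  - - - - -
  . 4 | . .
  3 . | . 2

Step 1. [r2c2∈{2,3}] across col 2, 2 lands solely at r2c2 ⇒ r2c2=2.
Step 2. [r3c3∈{1,3}] 1 has one home in row 3: r3c3, so r3c3=1.
Step 3. [r4c3∈{4}] r4c3's peers cover all but 4. So r4c3=4.
Step 4. [r2c3∈{3}] r2c3's peers cover all but 3. So r2c3=3.
Step 5. [r1c2∈{3}] r1c2's peers cover all but 3 ⇒ r1c2=3.
Step 6. [r2c1∈{4}] r2c1's peers cover all but 4, so r2c1=4.
Step 7. [r3c1∈{2}] r3c1 has the single candidate 2, so r3c1=2.
Step 8. [r4c2∈{1}] only 1 remains possible at r4c2. So r4c2=1.
Step 9. [r3c4∈{3}] only 3 remains possible at r3c4, so r3c4=3.

Answer: 1 3 2 4 / 4 2 3 1 / 2 4 1 3 / 3 1 4 2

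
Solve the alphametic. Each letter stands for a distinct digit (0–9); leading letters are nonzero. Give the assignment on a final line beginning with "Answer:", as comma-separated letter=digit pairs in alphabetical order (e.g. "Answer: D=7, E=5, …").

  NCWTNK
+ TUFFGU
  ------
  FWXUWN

Step 1. [col 1: K + U ≡ N (mod 10)] several values work for U in column 1 (K + U ≡ N (mod 10), carry-in 0); try U=6. So U=6.
Step 2. [col 1: K + U ≡ N (mod 10)] K=7 is one option consistent with column 1 (K + U ≡ N (mod 10), carry-in 0) — take it. So K=7.
Step 3. [col 1: K + U ≡ N (mod 10)] column 1: given K=7, U=6, carry-in 0, and digits 6,7 already taken and all letters distinct, K+U≡N (mod 10) forces N=3 ⇒ N=3.
Step 4. [col 2: N + G ≡ W (mod 10)] several values work for G in column 2 (N + G ≡ W (mod 10), carry-in 1); try G=0 ⇒ G=0.
Step 5. [col 2: N + G ≡ W (mod 10)] from column 2 (N=3, G=0, carry-in 1, digits 0,3,6,7 already taken and all letters distinct): W must equal 4, so W=4.
Step 6. [col 3: T + F ≡ U (mod 10)] F=5 is one option consistent with column 3 (T + F ≡ U (mod 10), carry-in 0) — take it. So F=5.
Step 7. [col 3: T + F ≡ U (mod 10)] column 3: given F=5, U=6, carry-in 0, and digits 0,3,4,5,6,7 already taken and all letters distinct, T+F≡U (mod 10) forces T=1, so T=1.
Step 8. [col 4: W + F ≡ X (mod 10)] from column 4 (W=4, F=5, carry-in 0, digits 0,1,3,4,5,6,7 already taken and all letters distinct): X must equal 9 ⇒ X=9.
Step 9. [col 5: C + U ≡ W (mod 10)] in column 5 we have C+U≡W with carry-in 0; given U=6, W=4 and digits 0,1,3,4,5,6,7,9 already taken and all letters distinct, that pins C to 8. So C=8.

Answer: C=8, F=5, G=0, K=7, N=3, T=1, U=6, W=4, X=9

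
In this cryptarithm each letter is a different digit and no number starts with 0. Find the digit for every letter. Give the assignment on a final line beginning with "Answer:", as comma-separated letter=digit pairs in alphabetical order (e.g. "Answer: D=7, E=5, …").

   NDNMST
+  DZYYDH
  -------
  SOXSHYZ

Step 1. [col 1: T + H ≡ Z (mod 10)] no forcing yet in column 1 (carry-in 0); H=9 is free and consistent — try it ⇒ H=9.
Step 2. [col 1: T + H ≡ Z (mod 10)] no forcing yet in column 1 (carry-in 0); Z=7 is free and consistent — try it. So Z=7.
Step 3. [col 1: T + H ≡ Z (mod 10)] column 1 reads T+H+carry(0)=Z with H=9, Z=7; with digits 7,9 already taken and all letters distinct, the only value for T is 8. So T=8.
Step 4. [col 2: S + D ≡ Y (mod 10)] column 2 (S + D ≡ Y (mod 10), carry-in 1) doesn't pin S yet; pick S=1 and continue ⇒ S=1.
Step 5. [col 2: S + D ≡ Y (mod 10)] no forcing yet in column 2 (carry-in 1); Y=6 is free and consistent — try it. So Y=6.
Step 6. [col 2: S + D ≡ Y (mod 10)] column 2 reads S+D+carry(1)=Y with S=1, Y=6; with digits 1,6,7,8,9 already taken and all letters distinct, the only value for D is 4 ⇒ D=4.
Step 7. [col 3: M + Y ≡ H (mod 10)] from column 3 (Y=6, H=9, carry-in 0, digits 1,4,6,7,8,9 already taken and all letters distinct): M must equal 3. So M=3.
Step 8. [col 4: N + Y ≡ S (mod 10)] column 4: given Y=6, S=1, carry-in 0, and digits 1,3,4,6,7,8,9 already taken and all letters distinct, N+Y≡S (mod 10) forces N=5, so N=5.
Step 9. [col 5: D + Z ≡ X (mod 10)] column 5: given D=4, Z=7, carry-in 1, and digits 1,3,4,5,6,7,8,9 already taken and all letters distinct, D+Z≡X (mod 10) forces X=2, so X=2.
Step 10. [col 6: N + D ≡ O (mod 10)] column 6 reads N+D+carry(1)=O with N=5, D=4; with digits 1,2,3,4,5,6,7,8,9 already taken and all letters distinct, the only value for O is 0 ⇒ O=0.

Answer: D=4, H=9, M=3, N=5, O=0, S=1, T=8, X=2, Y=6, Z=7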